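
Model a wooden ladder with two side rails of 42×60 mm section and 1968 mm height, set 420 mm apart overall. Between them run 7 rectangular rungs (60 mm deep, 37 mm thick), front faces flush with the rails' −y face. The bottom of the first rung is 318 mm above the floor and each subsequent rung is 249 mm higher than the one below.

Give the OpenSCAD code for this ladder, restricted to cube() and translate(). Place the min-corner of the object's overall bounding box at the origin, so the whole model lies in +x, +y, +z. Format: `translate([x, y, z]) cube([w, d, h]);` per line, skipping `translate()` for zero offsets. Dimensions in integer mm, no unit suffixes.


cube([42, 60, 1968]);
translate([378, 0, 0]) cube([42, 60, 1968]);
translate([42, 0, 318]) cube([336, 60, 37]);
translate([42, 0, 567]) cube([336, 60, 37]);
translate([42, 0, 816]) cube([336, 60, 37]);
translate([42, 0, 1065]) cube([336, 60, 37]);
translate([42, 0, 1314]) cube([336, 60, 37]);
translate([42, 0, 1563]) cube([336, 60, 37]);
translate([42, 0, 1812]) cube([336, 60, 37]);


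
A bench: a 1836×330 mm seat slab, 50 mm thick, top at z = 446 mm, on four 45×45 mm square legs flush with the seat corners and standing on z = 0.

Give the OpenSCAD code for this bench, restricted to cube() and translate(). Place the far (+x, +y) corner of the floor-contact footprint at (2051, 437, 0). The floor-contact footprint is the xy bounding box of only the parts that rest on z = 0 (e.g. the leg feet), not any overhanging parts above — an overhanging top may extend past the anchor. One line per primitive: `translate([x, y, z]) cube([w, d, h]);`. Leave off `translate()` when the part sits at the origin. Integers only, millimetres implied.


translate([215, 107, 396]) cube([1836, 330, 50]);
translate([215, 107, 0]) cube([45, 45, 396]);
translate([215, 392, 0]) cube([45, 45, 396]);
translate([2006, 107, 0]) cube([45, 45, 396]);
translate([2006, 392, 0]) cube([45, 45, 396]);


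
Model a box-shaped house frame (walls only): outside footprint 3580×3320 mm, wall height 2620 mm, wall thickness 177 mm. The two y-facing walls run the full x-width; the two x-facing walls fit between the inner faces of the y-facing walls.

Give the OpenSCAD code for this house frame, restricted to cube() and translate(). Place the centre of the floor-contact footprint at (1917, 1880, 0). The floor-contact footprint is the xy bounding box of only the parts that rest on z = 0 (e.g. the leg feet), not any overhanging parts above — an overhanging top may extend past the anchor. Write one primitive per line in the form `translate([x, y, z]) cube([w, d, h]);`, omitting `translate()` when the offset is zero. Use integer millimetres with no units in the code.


translate([127, 220, 0]) cube([3580, 177, 2620]);
translate([127, 3363, 0]) cube([3580, 177, 2620]);
translate([127, 397, 0]) cube([177, 2966, 2620]);
translate([3530, 397, 0]) cube([177, 2966, 2620]);


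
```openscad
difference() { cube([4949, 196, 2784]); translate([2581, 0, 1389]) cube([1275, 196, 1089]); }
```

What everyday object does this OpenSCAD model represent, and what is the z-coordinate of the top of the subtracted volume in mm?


A wall with a window opening. The window head height is 2478 mm.

A wall with a rectangular opening subtracted — a window. Sill at z = 1389, opening 1089 mm tall, so the head is at 1389 + 1089 = 2478 mm.


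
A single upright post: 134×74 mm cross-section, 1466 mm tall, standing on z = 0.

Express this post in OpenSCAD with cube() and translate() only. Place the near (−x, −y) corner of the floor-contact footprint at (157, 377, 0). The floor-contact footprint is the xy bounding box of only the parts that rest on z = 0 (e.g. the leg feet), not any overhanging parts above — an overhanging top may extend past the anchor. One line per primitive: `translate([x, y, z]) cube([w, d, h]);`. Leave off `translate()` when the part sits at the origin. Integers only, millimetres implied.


translate([157, 377, 0]) cube([134, 74, 1466]);


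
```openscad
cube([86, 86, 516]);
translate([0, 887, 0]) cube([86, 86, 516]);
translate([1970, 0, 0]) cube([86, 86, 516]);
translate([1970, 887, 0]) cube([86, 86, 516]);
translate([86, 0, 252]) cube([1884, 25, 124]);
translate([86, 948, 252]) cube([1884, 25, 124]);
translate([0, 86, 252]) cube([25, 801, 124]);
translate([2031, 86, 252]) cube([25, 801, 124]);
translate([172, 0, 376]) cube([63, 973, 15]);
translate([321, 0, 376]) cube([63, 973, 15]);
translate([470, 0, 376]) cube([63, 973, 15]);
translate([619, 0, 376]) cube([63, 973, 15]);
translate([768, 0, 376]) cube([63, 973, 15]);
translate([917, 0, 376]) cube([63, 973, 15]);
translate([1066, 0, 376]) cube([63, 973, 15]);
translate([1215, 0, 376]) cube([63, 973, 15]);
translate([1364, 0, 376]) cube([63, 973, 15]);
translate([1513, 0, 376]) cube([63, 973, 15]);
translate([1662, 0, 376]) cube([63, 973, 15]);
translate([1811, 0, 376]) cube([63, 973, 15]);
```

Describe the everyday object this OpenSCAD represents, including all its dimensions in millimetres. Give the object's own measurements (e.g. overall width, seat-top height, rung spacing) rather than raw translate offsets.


A bed frame 2056 mm long (x) by 973 mm wide (y). Four 86×86 mm corner posts, 516 mm tall, at the corners of the footprint. Four rails of 25 mm thickness and 124 mm height run between adjacent posts with their undersides at z = 252 mm, their outer faces flush with the outside of the frame (the two x-running rails run between the posts' inner faces; the two y-running rails run between the posts' inner faces). 12 slats, each 63 mm wide (x) and 15 mm thick, lie across the top of the two x-running rails, running the full 973 mm width of the frame in y; along x they sit between the end posts with a 86 mm gap after the −x posts and between neighbouring slats, leaving 96 mm before the +x posts.


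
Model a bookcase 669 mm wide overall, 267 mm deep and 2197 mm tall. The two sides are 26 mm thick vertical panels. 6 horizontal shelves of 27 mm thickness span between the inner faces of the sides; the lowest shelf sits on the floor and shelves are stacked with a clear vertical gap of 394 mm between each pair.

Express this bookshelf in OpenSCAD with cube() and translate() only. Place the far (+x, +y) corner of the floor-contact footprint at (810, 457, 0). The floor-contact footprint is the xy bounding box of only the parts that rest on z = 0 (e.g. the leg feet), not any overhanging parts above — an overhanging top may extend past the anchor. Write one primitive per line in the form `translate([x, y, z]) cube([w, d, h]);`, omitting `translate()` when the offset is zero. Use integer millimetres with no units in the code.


translate([141, 190, 0]) cube([26, 267, 2197]);
translate([784, 190, 0]) cube([26, 267, 2197]);
translate([167, 190, 0]) cube([617, 267, 27]);
translate([167, 190, 421]) cube([617, 267, 27]);
translate([167, 190, 842]) cube([617, 267, 27]);
translate([167, 190, 1263]) cube([617, 267, 27]);
translate([167, 190, 1684]) cube([617, 267, 27]);
translate([167, 190, 2105]) cube([617, 267, 27]);


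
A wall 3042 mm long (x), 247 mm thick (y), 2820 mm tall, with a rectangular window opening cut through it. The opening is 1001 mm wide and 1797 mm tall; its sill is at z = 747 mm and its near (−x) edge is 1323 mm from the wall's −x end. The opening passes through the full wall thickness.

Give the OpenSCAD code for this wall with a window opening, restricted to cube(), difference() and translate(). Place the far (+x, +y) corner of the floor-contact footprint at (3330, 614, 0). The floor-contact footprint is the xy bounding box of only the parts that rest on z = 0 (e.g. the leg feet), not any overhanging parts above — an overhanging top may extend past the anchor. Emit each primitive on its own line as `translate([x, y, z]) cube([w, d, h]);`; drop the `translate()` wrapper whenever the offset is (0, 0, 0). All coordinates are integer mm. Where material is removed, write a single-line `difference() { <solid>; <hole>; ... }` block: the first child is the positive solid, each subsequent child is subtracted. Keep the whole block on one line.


difference() { translate([288, 367, 0]) cube([3042, 247, 2820]); translate([1611, 367, 747]) cube([1001, 247, 1797]); }


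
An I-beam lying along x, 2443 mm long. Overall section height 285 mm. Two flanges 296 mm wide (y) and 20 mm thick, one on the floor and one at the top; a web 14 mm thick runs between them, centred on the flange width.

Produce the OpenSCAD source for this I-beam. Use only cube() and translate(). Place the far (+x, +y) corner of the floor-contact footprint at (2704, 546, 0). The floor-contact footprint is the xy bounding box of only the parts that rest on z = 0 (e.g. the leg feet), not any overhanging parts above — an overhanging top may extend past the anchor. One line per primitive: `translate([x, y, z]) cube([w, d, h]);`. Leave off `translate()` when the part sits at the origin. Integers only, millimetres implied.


translate([261, 250, 0]) cube([2443, 296, 20]);
translate([261, 391, 20]) cube([2443, 14, 245]);
translate([261, 250, 265]) cube([2443, 296, 20]);


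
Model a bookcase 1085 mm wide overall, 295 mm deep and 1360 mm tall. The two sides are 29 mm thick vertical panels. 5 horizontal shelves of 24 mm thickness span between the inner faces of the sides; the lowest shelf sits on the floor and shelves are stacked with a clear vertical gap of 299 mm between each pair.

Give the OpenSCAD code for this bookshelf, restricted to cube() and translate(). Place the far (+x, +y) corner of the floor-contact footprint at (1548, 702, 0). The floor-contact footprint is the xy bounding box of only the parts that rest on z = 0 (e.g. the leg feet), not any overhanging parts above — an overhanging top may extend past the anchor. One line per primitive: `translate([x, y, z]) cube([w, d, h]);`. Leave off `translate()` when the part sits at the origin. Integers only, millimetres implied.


translate([463, 407, 0]) cube([29, 295, 1360]);
translate([1519, 407, 0]) cube([29, 295, 1360]);
translate([492, 407, 0]) cube([1027, 295, 24]);
translate([492, 407, 323]) cube([1027, 295, 24]);
translate([492, 407, 646]) cube([1027, 295, 24]);
translate([492, 407, 969]) cube([1027, 295, 24]);
translate([492, 407, 1292]) cube([1027, 295, 24]);


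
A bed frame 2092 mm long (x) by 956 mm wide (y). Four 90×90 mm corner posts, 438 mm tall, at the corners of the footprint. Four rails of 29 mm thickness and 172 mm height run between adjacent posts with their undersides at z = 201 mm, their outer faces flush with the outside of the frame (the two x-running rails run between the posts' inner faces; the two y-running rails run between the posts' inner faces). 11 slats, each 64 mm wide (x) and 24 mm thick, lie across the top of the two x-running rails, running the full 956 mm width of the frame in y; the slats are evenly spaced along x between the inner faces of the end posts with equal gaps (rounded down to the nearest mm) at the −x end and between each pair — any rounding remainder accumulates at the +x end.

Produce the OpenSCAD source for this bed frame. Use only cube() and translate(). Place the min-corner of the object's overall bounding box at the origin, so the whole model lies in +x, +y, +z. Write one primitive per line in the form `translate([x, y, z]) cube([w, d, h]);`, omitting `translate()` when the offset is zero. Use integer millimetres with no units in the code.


cube([90, 90, 438]);
translate([0, 866, 0]) cube([90, 90, 438]);
translate([2002, 0, 0]) cube([90, 90, 438]);
translate([2002, 866, 0]) cube([90, 90, 438]);
translate([90, 0, 201]) cube([1912, 29, 172]);
translate([90, 927, 201]) cube([1912, 29, 172]);
translate([0, 90, 201]) cube([29, 776, 172]);
translate([2063, 90, 201]) cube([29, 776, 172]);
translate([190, 0, 373]) cube([64, 956, 24]);
translate([354, 0, 373]) cube([64, 956, 24]);
translate([518, 0, 373]) cube([64, 956, 24]);
translate([682, 0, 373]) cube([64, 956, 24]);
translate([846, 0, 373]) cube([64, 956, 24]);
translate([1010, 0, 373]) cube([64, 956, 24]);
translate([1174, 0, 373]) cube([64, 956, 24]);
translate([1338, 0, 373]) cube([64, 956, 24]);
translate([1502, 0, 373]) cube([64, 956, 24]);
translate([1666, 0, 373]) cube([64, 956, 24]);
translate([1830, 0, 373]) cube([64, 956, 24]);


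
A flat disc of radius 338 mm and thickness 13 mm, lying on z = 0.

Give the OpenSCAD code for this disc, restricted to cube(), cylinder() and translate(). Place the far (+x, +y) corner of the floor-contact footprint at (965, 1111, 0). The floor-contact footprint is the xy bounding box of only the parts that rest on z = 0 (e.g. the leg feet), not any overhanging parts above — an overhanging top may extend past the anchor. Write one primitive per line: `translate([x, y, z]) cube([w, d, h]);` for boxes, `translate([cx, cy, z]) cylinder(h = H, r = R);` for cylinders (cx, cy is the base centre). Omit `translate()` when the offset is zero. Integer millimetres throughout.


translate([627, 773, 0]) cylinder(h = 13, r = 338);


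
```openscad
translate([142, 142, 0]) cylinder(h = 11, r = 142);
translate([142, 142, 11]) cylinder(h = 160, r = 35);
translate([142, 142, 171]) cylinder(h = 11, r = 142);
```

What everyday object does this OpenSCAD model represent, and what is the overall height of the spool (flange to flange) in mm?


A spool. The overall height is 182 mm.

Three coaxial cylinders, large–small–large — a spool. Two 11 mm flanges and a 160 mm core give 11 + 160 + 11 = 182 mm.


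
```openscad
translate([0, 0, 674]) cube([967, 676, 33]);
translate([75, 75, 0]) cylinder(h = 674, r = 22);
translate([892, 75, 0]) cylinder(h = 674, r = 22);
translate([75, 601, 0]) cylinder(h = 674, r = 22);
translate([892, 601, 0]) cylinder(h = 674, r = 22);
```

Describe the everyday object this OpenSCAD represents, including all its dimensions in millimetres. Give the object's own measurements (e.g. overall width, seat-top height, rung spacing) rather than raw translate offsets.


A rectangular dining table. The top is 967×676×33 mm with its upper surface at z = 707 mm. It stands on four round legs of 44 mm diameter, each leg's bounding box inset 53 mm from the nearest pair of top edges, running from the floor to the underside of the top.


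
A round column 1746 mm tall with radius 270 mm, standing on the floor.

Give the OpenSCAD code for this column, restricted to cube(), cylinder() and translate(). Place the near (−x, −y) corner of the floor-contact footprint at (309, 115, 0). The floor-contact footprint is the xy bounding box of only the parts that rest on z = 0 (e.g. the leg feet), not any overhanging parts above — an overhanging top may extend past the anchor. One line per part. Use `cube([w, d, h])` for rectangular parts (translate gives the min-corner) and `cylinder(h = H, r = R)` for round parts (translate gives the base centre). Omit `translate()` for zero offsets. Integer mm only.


translate([579, 385, 0]) cylinder(h = 1746, r = 270);


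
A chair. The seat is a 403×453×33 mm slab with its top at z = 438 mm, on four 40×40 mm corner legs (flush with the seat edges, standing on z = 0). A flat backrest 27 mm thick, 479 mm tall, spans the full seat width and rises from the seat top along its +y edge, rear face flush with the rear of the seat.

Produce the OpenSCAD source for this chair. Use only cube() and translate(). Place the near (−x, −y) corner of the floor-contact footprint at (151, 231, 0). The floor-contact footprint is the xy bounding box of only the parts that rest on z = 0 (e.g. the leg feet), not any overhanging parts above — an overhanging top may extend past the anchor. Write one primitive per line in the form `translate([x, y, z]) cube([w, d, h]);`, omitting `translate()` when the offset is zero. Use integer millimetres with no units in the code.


translate([151, 231, 405]) cube([403, 453, 33]);
translate([151, 231, 0]) cube([40, 40, 405]);
translate([514, 231, 0]) cube([40, 40, 405]);
translate([151, 644, 0]) cube([40, 40, 405]);
translate([514, 644, 0]) cube([40, 40, 405]);
translate([151, 657, 438]) cube([403, 27, 479]);


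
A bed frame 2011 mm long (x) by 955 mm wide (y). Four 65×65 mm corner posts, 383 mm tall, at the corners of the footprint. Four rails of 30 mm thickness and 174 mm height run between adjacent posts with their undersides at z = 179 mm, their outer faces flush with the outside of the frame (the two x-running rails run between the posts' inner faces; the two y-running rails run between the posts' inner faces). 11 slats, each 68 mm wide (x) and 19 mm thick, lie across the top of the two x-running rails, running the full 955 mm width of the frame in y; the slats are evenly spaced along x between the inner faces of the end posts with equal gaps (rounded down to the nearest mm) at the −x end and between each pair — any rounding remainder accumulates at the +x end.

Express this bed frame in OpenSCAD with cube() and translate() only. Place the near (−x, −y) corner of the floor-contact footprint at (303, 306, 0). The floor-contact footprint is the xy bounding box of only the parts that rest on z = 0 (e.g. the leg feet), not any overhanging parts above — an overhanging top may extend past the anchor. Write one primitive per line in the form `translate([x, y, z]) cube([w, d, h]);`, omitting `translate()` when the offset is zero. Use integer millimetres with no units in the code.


translate([303, 306, 0]) cube([65, 65, 383]);
translate([303, 1196, 0]) cube([65, 65, 383]);
translate([2249, 306, 0]) cube([65, 65, 383]);
translate([2249, 1196, 0]) cube([65, 65, 383]);
translate([368, 306, 179]) cube([1881, 30, 174]);
translate([368, 1231, 179]) cube([1881, 30, 174]);
translate([303, 371, 179]) cube([30, 825, 174]);
translate([2284, 371, 179]) cube([30, 825, 174]);
translate([462, 306, 353]) cube([68, 955, 19]);
translate([624, 306, 353]) cube([68, 955, 19]);
translate([786, 306, 353]) cube([68, 955, 19]);
translate([948, 306, 353]) cube([68, 955, 19]);
translate([1110, 306, 353]) cube([68, 955, 19]);
translate([1272, 306, 353]) cube([68, 955, 19]);
translate([1434, 306, 353]) cube([68, 955, 19]);
translate([1596, 306, 353]) cube([68, 955, 19]);
translate([1758, 306, 353]) cube([68, 955, 19]);
translate([1920, 306, 353]) cube([68, 955, 19]);
translate([2082, 306, 353]) cube([68, 955, 19]);


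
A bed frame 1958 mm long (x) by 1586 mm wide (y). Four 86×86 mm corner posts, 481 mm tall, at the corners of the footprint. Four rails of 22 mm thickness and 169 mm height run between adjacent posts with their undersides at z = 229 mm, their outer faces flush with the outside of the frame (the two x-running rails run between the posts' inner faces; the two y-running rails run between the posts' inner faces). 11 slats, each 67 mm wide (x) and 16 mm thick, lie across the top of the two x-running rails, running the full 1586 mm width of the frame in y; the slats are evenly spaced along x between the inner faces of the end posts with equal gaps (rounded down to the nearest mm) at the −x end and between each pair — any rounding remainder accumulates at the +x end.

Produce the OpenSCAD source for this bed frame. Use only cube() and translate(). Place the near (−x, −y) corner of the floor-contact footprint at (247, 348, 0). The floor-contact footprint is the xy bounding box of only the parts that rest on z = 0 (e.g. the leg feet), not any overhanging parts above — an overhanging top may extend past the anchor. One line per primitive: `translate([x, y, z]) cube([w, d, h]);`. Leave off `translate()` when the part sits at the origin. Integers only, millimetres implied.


translate([247, 348, 0]) cube([86, 86, 481]);
translate([247, 1848, 0]) cube([86, 86, 481]);
translate([2119, 348, 0]) cube([86, 86, 481]);
translate([2119, 1848, 0]) cube([86, 86, 481]);
translate([333, 348, 229]) cube([1786, 22, 169]);
translate([333, 1912, 229]) cube([1786, 22, 169]);
translate([247, 434, 229]) cube([22, 1414, 169]);
translate([2183, 434, 229]) cube([22, 1414, 169]);
translate([420, 348, 398]) cube([67, 1586, 16]);
translate([574, 348, 398]) cube([67, 1586, 16]);
translate([728, 348, 398]) cube([67, 1586, 16]);
translate([882, 348, 398]) cube([67, 1586, 16]);
translate([1036, 348, 398]) cube([67, 1586, 16]);
translate([1190, 348, 398]) cube([67, 1586, 16]);
translate([1344, 348, 398]) cube([67, 1586, 16]);
translate([1498, 348, 398]) cube([67, 1586, 16]);
translate([1652, 348, 398]) cube([67, 1586, 16]);
translate([1806, 348, 398]) cube([67, 1586, 16]);
translate([1960, 348, 398]) cube([67, 1586, 16]);


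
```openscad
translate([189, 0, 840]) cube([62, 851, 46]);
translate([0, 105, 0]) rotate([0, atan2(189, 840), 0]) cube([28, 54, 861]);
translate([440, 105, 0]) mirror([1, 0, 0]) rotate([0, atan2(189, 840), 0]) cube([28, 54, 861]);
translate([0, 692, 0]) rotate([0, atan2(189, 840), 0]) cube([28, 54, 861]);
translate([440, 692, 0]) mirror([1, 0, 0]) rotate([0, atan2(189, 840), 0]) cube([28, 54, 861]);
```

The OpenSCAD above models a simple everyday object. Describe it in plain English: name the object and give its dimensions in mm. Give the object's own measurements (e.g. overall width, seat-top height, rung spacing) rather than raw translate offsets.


A sawhorse. A 62×851×46 mm beam (x, y, z) sits on two A-frame leg pairs. Each pair is two raked legs of 28×54 mm section (54 mm along y) splaying symmetrically in x. Each leg rises 840 mm vertically over 189 mm of horizontal reach and is 861 mm long along its own axis. Every leg's outer bottom edge rests on the floor and its outer top edge meets a bottom edge of the beam — the left legs (tilting toward +x) meet the beam's −x bottom edge, the right legs (their mirror images, tilting toward −x) meet its +x bottom edge — so the leg tops tuck under the beam, the beam's underside is 840 mm above the floor, and the feet are 440 mm apart outside-to-outside with the beam centred between them. The two leg pairs are set in 105 mm from either end of the beam.


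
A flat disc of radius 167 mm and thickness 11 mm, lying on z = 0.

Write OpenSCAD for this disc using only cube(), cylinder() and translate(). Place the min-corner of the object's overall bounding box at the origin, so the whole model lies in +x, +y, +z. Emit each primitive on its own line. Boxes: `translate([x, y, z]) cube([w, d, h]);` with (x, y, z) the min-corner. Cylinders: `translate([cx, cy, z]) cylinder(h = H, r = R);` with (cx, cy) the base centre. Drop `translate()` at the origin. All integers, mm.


translate([167, 167, 0]) cylinder(h = 11, r = 167);


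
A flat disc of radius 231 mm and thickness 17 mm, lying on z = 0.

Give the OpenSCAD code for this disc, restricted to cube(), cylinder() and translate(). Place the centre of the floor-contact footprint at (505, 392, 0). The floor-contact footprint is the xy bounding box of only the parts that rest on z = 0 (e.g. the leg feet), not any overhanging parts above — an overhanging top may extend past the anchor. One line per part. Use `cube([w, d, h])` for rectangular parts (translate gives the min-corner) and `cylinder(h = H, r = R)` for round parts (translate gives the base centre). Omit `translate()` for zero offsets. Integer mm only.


translate([505, 392, 0]) cylinder(h = 17, r = 231);


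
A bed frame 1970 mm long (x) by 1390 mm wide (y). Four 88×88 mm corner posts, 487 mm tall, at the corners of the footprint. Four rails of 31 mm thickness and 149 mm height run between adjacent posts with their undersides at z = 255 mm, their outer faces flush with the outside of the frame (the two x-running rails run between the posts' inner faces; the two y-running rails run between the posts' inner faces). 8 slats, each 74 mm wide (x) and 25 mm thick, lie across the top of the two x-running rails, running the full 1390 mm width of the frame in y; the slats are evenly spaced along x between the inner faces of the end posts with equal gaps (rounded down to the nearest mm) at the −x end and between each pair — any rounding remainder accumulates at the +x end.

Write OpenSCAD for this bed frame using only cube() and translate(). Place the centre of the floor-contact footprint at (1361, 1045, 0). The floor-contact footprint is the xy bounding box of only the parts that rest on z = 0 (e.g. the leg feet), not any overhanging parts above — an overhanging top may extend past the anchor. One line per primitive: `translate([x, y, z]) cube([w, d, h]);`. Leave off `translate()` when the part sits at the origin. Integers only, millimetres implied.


translate([376, 350, 0]) cube([88, 88, 487]);
translate([376, 1652, 0]) cube([88, 88, 487]);
translate([2258, 350, 0]) cube([88, 88, 487]);
translate([2258, 1652, 0]) cube([88, 88, 487]);
translate([464, 350, 255]) cube([1794, 31, 149]);
translate([464, 1709, 255]) cube([1794, 31, 149]);
translate([376, 438, 255]) cube([31, 1214, 149]);
translate([2315, 438, 255]) cube([31, 1214, 149]);
translate([597, 350, 404]) cube([74, 1390, 25]);
translate([804, 350, 404]) cube([74, 1390, 25]);
translate([1011, 350, 404]) cube([74, 1390, 25]);
translate([1218, 350, 404]) cube([74, 1390, 25]);
translate([1425, 350, 404]) cube([74, 1390, 25]);
translate([1632, 350, 404]) cube([74, 1390, 25]);
translate([1839, 350, 404]) cube([74, 1390, 25]);
translate([2046, 350, 404]) cube([74, 1390, 25]);


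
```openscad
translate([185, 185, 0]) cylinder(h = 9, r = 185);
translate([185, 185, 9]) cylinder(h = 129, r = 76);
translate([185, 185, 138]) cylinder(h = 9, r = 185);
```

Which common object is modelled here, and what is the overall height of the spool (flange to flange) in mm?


A spool. The overall height is 147 mm.

Three coaxial cylinders, large–small–large — a spool. Two 9 mm flanges and a 129 mm core give 9 + 129 + 9 = 147 mm.


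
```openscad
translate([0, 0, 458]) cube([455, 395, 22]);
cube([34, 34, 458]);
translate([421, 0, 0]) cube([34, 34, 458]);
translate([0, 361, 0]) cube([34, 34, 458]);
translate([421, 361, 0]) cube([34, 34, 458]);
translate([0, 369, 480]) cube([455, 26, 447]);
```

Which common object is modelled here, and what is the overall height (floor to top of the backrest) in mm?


A chair. The overall height is 927 mm.

A slab on four corner posts with a tall panel at the back — a chair. The seat slab sits at z = 458 with thickness 22, and the 447 mm backrest starts at the seat top, so the overall height is 458 + 22 + 447 = 927 mm.


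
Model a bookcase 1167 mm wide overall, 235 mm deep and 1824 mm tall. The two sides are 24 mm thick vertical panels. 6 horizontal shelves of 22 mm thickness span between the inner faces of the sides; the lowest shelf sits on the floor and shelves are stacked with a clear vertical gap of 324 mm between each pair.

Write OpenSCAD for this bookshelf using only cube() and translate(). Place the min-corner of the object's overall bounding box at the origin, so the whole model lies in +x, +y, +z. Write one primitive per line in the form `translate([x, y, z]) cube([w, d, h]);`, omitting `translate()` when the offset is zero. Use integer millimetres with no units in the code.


cube([24, 235, 1824]);
translate([1143, 0, 0]) cube([24, 235, 1824]);
translate([24, 0, 0]) cube([1119, 235, 22]);
translate([24, 0, 346]) cube([1119, 235, 22]);
translate([24, 0, 692]) cube([1119, 235, 22]);
translate([24, 0, 1038]) cube([1119, 235, 22]);
translate([24, 0, 1384]) cube([1119, 235, 22]);
translate([24, 0, 1730]) cube([1119, 235, 22]);


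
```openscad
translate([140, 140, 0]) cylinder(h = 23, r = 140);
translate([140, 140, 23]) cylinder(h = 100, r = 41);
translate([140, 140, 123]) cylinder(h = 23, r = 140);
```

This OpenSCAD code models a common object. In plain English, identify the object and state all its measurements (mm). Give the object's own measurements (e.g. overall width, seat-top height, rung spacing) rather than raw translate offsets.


A spool: two coaxial disc flanges of radius 140 mm and thickness 23 mm, joined by a core cylinder of radius 41 mm and height 100 mm. The lower flange rests on z = 0 and the three cylinders share a vertical axis.


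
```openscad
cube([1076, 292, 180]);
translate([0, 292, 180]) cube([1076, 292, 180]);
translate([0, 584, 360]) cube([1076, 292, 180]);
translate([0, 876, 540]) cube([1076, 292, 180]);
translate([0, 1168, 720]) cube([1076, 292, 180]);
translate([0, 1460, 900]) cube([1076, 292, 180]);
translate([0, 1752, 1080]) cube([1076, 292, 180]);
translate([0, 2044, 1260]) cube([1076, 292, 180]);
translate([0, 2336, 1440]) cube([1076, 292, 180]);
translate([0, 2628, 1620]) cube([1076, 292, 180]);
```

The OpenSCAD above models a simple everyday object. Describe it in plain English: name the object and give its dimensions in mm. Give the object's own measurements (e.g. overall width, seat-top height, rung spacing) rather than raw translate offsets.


A straight staircase of 10 solid steps. Each step is 1076 mm wide (x), 292 mm deep (y, the going) and 180 mm tall (the rise). The first step rests on the floor; each subsequent step sits one going further in +y and one rise higher in +z, directly behind and above the previous step with no overlap.


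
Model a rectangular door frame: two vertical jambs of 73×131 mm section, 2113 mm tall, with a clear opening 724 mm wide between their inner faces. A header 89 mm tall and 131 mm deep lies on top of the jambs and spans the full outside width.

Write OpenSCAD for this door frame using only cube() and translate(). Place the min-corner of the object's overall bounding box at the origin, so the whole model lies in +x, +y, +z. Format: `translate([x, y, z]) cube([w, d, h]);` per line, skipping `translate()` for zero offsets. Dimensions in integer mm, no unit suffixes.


cube([73, 131, 2113]);
translate([797, 0, 0]) cube([73, 131, 2113]);
translate([0, 0, 2113]) cube([870, 131, 89]);


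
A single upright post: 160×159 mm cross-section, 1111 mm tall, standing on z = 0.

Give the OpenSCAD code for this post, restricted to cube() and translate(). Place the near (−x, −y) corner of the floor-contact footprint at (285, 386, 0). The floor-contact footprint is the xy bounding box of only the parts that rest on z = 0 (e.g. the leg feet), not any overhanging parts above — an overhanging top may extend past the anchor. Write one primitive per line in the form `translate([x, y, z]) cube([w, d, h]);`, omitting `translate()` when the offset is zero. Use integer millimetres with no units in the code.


translate([285, 386, 0]) cube([160, 159, 1111]);


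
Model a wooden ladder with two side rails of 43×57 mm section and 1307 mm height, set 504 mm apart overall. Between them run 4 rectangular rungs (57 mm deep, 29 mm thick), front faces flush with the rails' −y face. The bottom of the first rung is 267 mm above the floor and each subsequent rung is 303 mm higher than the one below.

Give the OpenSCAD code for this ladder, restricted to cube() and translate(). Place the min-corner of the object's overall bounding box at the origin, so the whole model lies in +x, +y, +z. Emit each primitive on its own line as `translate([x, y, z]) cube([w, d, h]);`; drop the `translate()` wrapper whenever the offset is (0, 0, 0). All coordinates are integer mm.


// rung span = 504 - 2*43 = 418
// rung[k] z = 267 + k*303
cube([43, 57, 1307]);
translate([461, 0, 0]) cube([43, 57, 1307]);
translate([43, 0, 267]) cube([418, 57, 29]);
translate([43, 0, 570]) cube([418, 57, 29]);
translate([43, 0, 873]) cube([418, 57, 29]);
translate([43, 0, 1176]) cube([418, 57, 29]);


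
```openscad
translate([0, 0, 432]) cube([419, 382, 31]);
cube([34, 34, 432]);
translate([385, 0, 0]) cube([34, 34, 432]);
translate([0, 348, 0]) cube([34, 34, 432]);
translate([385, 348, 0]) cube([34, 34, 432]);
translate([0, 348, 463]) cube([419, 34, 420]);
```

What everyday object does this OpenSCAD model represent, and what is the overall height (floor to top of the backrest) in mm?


A chair. The overall height is 883 mm.

A slab on four corner posts with a tall panel at the back — a chair. The seat slab sits at z = 432 with thickness 31, and the 420 mm backrest starts at the seat top, so the overall height is 432 + 31 + 420 = 883 mm.


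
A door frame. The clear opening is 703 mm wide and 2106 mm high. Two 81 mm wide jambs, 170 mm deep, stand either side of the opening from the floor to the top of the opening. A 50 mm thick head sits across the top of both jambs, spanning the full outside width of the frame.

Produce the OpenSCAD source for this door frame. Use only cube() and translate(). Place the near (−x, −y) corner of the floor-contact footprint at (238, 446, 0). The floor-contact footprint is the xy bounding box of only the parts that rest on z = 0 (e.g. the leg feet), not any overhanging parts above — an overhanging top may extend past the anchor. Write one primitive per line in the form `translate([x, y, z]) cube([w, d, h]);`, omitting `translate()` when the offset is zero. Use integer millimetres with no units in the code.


translate([238, 446, 0]) cube([81, 170, 2106]);
translate([1022, 446, 0]) cube([81, 170, 2106]);
translate([238, 446, 2106]) cube([865, 170, 50]);


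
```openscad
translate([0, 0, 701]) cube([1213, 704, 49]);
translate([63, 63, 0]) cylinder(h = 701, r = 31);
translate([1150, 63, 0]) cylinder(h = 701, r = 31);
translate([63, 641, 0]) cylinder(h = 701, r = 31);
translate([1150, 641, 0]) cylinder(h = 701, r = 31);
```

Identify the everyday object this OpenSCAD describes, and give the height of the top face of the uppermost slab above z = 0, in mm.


A table. The table height is 750 mm.

A 1213×704×49 slab sits at z = 701 on four Ø62 mm round legs — a table. The top surface is at 701 + 49 = 750 mm.


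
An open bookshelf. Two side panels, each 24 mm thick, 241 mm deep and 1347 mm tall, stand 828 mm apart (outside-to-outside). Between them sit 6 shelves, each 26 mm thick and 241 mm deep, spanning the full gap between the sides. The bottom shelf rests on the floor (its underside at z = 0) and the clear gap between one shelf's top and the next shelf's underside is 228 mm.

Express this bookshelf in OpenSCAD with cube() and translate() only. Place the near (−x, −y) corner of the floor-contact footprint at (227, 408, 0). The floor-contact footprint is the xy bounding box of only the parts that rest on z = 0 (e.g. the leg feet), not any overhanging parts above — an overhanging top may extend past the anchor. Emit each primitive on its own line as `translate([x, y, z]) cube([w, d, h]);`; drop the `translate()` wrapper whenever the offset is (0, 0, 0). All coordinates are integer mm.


translate([227, 408, 0]) cube([24, 241, 1347]);
translate([1031, 408, 0]) cube([24, 241, 1347]);
translate([251, 408, 0]) cube([780, 241, 26]);
translate([251, 408, 254]) cube([780, 241, 26]);
translate([251, 408, 508]) cube([780, 241, 26]);
translate([251, 408, 762]) cube([780, 241, 26]);
translate([251, 408, 1016]) cube([780, 241, 26]);
translate([251, 408, 1270]) cube([780, 241, 26]);


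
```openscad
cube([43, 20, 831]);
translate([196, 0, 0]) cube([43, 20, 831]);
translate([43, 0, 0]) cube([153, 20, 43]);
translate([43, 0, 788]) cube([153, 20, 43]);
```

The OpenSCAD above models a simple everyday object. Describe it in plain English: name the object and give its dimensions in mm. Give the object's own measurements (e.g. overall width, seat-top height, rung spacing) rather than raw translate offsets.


A rectangular picture frame lying in the x–z plane (depth along y). The opening is 153 mm wide (x) by 745 mm tall (z), surrounded by a border 43 mm wide on all four sides. The frame is 20 mm deep and is made of two full-height vertical stiles with two horizontal rails fitted between them.


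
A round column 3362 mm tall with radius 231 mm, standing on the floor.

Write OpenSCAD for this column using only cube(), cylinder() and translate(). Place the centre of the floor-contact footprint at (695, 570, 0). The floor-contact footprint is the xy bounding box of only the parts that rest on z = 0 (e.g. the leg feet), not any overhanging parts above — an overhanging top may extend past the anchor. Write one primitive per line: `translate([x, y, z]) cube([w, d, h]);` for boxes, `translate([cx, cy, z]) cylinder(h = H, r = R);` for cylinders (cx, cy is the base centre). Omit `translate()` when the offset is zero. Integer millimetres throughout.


translate([695, 570, 0]) cylinder(h = 3362, r = 231);


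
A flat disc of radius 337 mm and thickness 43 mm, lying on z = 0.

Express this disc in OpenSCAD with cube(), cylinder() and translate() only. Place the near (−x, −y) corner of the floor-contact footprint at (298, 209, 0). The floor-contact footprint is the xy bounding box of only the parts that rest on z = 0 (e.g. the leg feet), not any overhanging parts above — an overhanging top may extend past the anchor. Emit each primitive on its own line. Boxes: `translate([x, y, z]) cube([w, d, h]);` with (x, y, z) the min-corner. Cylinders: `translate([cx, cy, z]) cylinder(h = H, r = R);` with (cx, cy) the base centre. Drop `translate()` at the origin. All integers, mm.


translate([635, 546, 0]) cylinder(h = 43, r = 337);


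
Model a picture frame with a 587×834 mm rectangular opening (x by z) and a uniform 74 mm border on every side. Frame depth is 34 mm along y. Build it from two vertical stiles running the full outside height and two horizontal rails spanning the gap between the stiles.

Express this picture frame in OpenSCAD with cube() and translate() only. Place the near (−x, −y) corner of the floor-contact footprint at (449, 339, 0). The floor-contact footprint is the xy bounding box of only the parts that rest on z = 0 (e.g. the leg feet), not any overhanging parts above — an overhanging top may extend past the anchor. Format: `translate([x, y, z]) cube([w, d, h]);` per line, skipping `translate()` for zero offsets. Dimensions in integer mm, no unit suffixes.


translate([449, 339, 0]) cube([74, 34, 982]);
translate([1110, 339, 0]) cube([74, 34, 982]);
translate([523, 339, 0]) cube([587, 34, 74]);
translate([523, 339, 908]) cube([587, 34, 74]);


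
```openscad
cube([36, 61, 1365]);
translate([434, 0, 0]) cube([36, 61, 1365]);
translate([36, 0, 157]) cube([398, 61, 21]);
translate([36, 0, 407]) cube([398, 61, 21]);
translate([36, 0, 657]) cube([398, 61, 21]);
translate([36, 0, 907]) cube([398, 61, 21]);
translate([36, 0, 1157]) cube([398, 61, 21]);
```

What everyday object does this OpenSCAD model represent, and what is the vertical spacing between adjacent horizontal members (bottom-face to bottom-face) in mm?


A ladder. The rung spacing is 250 mm.

Two tall 36×61 posts with 5 short bars between them — a ladder. Adjacent rungs sit at z = 157 and z = 407, so the spacing is 407 − 157 = 250 mm.


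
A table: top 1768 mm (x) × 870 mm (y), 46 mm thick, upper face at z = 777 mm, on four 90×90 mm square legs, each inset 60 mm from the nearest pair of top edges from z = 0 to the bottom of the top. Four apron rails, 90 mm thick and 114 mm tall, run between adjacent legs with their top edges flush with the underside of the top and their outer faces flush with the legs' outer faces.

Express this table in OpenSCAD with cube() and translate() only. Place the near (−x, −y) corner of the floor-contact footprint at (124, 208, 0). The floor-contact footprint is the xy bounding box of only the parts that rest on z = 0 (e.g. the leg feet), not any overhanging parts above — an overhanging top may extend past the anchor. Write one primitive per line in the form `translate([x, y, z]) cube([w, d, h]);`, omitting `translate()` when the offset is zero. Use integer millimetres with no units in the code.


translate([64, 148, 731]) cube([1768, 870, 46]);
translate([124, 208, 0]) cube([90, 90, 731]);
translate([1682, 208, 0]) cube([90, 90, 731]);
translate([124, 868, 0]) cube([90, 90, 731]);
translate([1682, 868, 0]) cube([90, 90, 731]);
translate([214, 208, 617]) cube([1468, 90, 114]);
translate([214, 868, 617]) cube([1468, 90, 114]);
translate([124, 298, 617]) cube([90, 570, 114]);
translate([1682, 298, 617]) cube([90, 570, 114]);


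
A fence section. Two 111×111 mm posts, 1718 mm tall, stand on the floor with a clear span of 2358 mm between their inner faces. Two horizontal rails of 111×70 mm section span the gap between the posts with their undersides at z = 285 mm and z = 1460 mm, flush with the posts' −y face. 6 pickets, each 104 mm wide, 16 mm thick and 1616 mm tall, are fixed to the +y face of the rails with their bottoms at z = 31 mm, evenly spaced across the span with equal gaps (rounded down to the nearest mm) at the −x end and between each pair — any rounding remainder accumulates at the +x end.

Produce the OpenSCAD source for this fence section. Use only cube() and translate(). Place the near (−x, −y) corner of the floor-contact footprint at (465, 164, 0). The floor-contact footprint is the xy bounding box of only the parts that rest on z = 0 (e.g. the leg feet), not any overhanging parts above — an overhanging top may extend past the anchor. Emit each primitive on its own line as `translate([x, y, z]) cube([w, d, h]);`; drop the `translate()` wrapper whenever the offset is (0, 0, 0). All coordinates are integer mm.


translate([465, 164, 0]) cube([111, 111, 1718]);
translate([2934, 164, 0]) cube([111, 111, 1718]);
translate([576, 164, 285]) cube([2358, 111, 70]);
translate([576, 164, 1460]) cube([2358, 111, 70]);
translate([823, 275, 31]) cube([104, 16, 1616]);
translate([1174, 275, 31]) cube([104, 16, 1616]);
translate([1525, 275, 31]) cube([104, 16, 1616]);
translate([1876, 275, 31]) cube([104, 16, 1616]);
translate([2227, 275, 31]) cube([104, 16, 1616]);
translate([2578, 275, 31]) cube([104, 16, 1616]);
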